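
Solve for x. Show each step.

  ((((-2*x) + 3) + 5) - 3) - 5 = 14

Step 1. [((((-2*x) + 3) + 5) - 3) - 5 = 14] 5 comes off first (add 5) ⇒ sub: (((-2*x) + 3) + 5) - 3 = 19.
Step 2. [(((-2*x) + 3) + 5) - 3 = 19] add 3: x sits inside (… - 3) ⇒ sub: ((-2*x) + 3) + 5 = 22.
Step 3. [((-2*x) + 3) + 5 = 22] the outer +5 inverts by subtracting 5, so sub: (-2*x) + 3 = 17.
Step 4. [(-2*x) + 3 = 17] +3 is outermost — subtract 3 both sides. So sub: -2*x = 14.
Step 5. [-2*x = 14] leading coefficient -2: divide by -2, so div: x = -7.

Answer: x ∈ {-7}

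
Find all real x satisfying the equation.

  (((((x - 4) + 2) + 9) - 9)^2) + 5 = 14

Step 1. [(((((x - 4) + 2) + 9) - 9)^2) + 5 = 14] subtract 5: x sits inside (… + 5). So sub: ((((x - 4) + 2) + 9) - 9)^2 = 9.
Step 2. [((((x - 4) + 2) + 9) - 9)^2 = 9] √ both sides: 9 ≥ 0 gives two branches. So sqrt: (((x - 4) + 2) + 9) - 9 = 3 or -3.
Step 3. [(((x - 4) + 2) + 9) - 9 = 3 or -3] the outer -9 inverts by adding 9, so sub: ((x - 4) + 2) + 9 = 12 or 6.
Step 4. [((x - 4) + 2) + 9 = 12 or 6] peel the +9: subtract 9 from each side, so sub: (x - 4) + 2 = 3 or -3.
Step 5. [(x - 4) + 2 = 3 or -3] 2 comes off first (subtract 2), so sub: x - 4 = 1 or -5.
Step 6. [x - 4 = 1 or -5] peel the -4: add 4 from each side, so sub: x = 5 or -1.

Answer: x ∈ {-1, 5}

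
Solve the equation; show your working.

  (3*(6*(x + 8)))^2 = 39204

Step 1. [(3*(6*(x + 8)))^2 = 39204] LHS squared, RHS 39204 ≥ 0: apply √ (±) ⇒ sqrt: 3*(6*(x + 8)) = 198 or -198.
Step 2. [3*(6*(x + 8)) = 198 or -198] leading coefficient 3: divide by 3, so div: 6*(x + 8) = 66 or -66.
Step 3. [6*(x + 8) = 66 or -66] divide by the outer 6 ⇒ div: x + 8 = 11 or -11.
Step 4. [x + 8 = 11 or -11] +8 is outermost — subtract 8 both sides, so sub: x = 3 or -19.

Answer: x ∈ {-19, 3}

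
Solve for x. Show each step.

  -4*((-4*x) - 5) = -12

Step 1. [-4*((-4*x) - 5) = -12] leading coefficient -4: divide by -4. So div: (-4*x) - 5 = 3.
Step 2. [(-4*x) - 5 = 3] add 5: x sits inside (… - 5), so sub: -4*x = 8.
Step 3. [-4*x = 8] -4 out front; divide by -4. So div: x = -2.

Answer: x ∈ {-2}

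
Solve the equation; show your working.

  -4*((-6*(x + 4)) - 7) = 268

Step 1. [-4*((-6*(x + 4)) - 7) = 268] divide by the outer -4 ⇒ div: (-6*(x + 4)) - 7 = -67.
Step 2. [(-6*(x + 4)) - 7 = -67] peel the -7: add 7 from each side, so sub: -6*(x + 4) = -60.
Step 3. [-6*(x + 4) = -60] divide by the outer -6. So div: x + 4 = 10.
Step 4. [x + 4 = 10] 4 comes off first (subtract 4), so sub: x = 6.

Answer: x ∈ {6}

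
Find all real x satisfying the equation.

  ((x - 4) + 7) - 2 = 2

Step 1. [((x - 4) + 7) - 2 = 2] -2 is outermost — add 2 both sides, so sub: (x - 4) + 7 = 4.
Step 2. [(x - 4) + 7 = 4] 7 comes off first (subtract 7), so sub: x - 4 = -3.
Step 3. [x - 4 = -3] add 4: x sits inside (… - 4). So sub: x = 1.

Answer: x ∈ {1}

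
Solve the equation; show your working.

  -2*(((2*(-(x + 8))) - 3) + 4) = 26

Step 1. [-2*(((2*(-(x + 8))) - 3) + 4) = 26] leading coefficient -2: divide by -2. So div: ((2*(-(x + 8))) - 3) + 4 = -13.
Step 2. [((2*(-(x + 8))) - 3) + 4 = -13] peel the +4: subtract 4 from each side. So sub: (2*(-(x + 8))) - 3 = -17.
Step 3. [(2*(-(x + 8))) - 3 = -17] -3 is outermost — add 3 both sides, so sub: 2*(-(x + 8)) = -14.
Step 4. [2*(-(x + 8)) = -14] LHS = 2·(…); ÷2 both sides ⇒ div: -(x + 8) = -7.
Step 5. [-(x + 8) = -7] leading − — multiply by −1. So neg: x + 8 = 7.
Step 6. [x + 8 = 7] subtract 8: x sits inside (… + 8), so sub: x = -1.

Answer: x ∈ {-1}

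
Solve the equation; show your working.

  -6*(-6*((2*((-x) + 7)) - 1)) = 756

Step 1. [-6*(-6*((2*((-x) + 7)) - 1)) = 756] divide by the outer -6, so div: -6*((2*((-x) + 7)) - 1) = -126.
Step 2. [-6*((2*((-x) + 7)) - 1) = -126] -6 out front; divide by -6, so div: (2*((-x) + 7)) - 1 = 21.
Step 3. [(2*((-x) + 7)) - 1 = 21] 1 comes off first (add 1). So sub: 2*((-x) + 7) = 22.
Step 4. [2*((-x) + 7) = 22] 2·(inner) — divide through by 2. So div: (-x) + 7 = 11.
Step 5. [(-x) + 7 = 11] peel the +7: subtract 7 from each side ⇒ sub: -x = 4.
Step 6. [-x = 4] leading − — multiply by −1. So neg: x = -4.

Answer: x ∈ {-4}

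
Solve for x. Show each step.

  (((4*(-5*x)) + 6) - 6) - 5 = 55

Step 1. [(((4*(-5*x)) + 6) - 6) - 5 = 55] 5 comes off first (add 5). So sub: ((4*(-5*x)) + 6) - 6 = 60.
Step 2. [((4*(-5*x)) + 6) - 6 = 60] the outer -6 inverts by adding 6, so sub: (4*(-5*x)) + 6 = 66.
Step 3. [(4*(-5*x)) + 6 = 66] peel the +6: subtract 6 from each side ⇒ sub: 4*(-5*x) = 60.
Step 4. [4*(-5*x) = 60] divide by the outer 4, so div: -5*x = 15.
Step 5. [-5*x = 15] leading coefficient -5: divide by -5. So div: x = -3.

Answer: x ∈ {-3}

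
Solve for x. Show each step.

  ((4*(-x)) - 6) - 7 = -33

Step 1. [((4*(-x)) - 6) - 7 = -33] 7 comes off first (add 7), so sub: (4*(-x)) - 6 = -26.
Step 2. [(4*(-x)) - 6 = -26] add 6: x sits inside (… - 6). So sub: 4*(-x) = -20.
Step 3. [4*(-x) = -20] 4·(inner) — divide through by 4, so div: -x = -5.
Step 4. [-x = -5] LHS negated; negate both sides ⇒ neg: x = 5.

Answer: x ∈ {5}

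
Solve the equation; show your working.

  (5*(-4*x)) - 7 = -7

Step 1. [(5*(-4*x)) - 7 = -7] 7 comes off first (add 7), so sub: 5*(-4*x) = 0.
Step 2. [5*(-4*x) = 0] 5·(inner) — divide through by 5. So div: -4*x = 0.
Step 3. [-4*x = 0] -4 out front; divide by -4, so div: x = 0.

Answer: x ∈ {0}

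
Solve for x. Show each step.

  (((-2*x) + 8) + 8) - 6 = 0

Step 1. [(((-2*x) + 8) + 8) - 6 = 0] peel the -6: add 6 from each side, so sub: ((-2*x) + 8) + 8 = 6.
Step 2. [((-2*x) + 8) + 8 = 6] peel the +8: subtract 8 from each side ⇒ sub: (-2*x) + 8 = -2.
Step 3. [(-2*x) + 8 = -2] peel the +8: subtract 8 from each side, so sub: -2*x = -10.
Step 4. [-2*x = -10] -2 out front; divide by -2 ⇒ div: x = 5.

Answer: x ∈ {5}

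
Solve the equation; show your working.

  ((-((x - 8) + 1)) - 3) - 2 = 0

Step 1. [((-((x - 8) + 1)) - 3) - 2 = 0] the outer -2 inverts by adding 2, so sub: (-((x - 8) + 1)) - 3 = 2.
Step 2. [(-((x - 8) + 1)) - 3 = 2] -3 is outermost — add 3 both sides ⇒ sub: -((x - 8) + 1) = 5.
Step 3. [-((x - 8) + 1) = 5] leading − — multiply by −1, so neg: (x - 8) + 1 = -5.
Step 4. [(x - 8) + 1 = -5] the outer +1 inverts by subtracting 1, so sub: x - 8 = -6.
Step 5. [x - 8 = -6] peel the -8: add 8 from each side. So sub: x = 2.

Answer: x ∈ {2}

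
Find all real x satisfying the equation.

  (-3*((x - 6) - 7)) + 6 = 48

Step 1. [(-3*((x - 6) - 7)) + 6 = 48] +6 is outermost — subtract 6 both sides. So sub: -3*((x - 6) - 7) = 42.
Step 2. [-3*((x - 6) - 7) = 42] LHS = -3·(…); ÷-3 both sides, so div: (x - 6) - 7 = -14.
Step 3. [(x - 6) - 7 = -14] 7 comes off first (add 7), so sub: x - 6 = -7.
Step 4. [x - 6 = -7] peel the -6: add 6 from each side. So sub: x = -1.

Answer: x ∈ {-1}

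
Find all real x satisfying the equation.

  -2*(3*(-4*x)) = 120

Step 1. [-2*(3*(-4*x)) = 120] divide by the outer -2. So div: 3*(-4*x) = -60.
Step 2. [3*(-4*x) = -60] LHS = 3·(…); ÷3 both sides ⇒ div: -4*x = -20.
Step 3. [-4*x = -20] leading coefficient -4: divide by -4 ⇒ div: x = 5.

Answer: x ∈ {5}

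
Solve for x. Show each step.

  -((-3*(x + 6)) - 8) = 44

Step 1. [-((-3*(x + 6)) - 8) = 44] leading − — multiply by −1 ⇒ neg: (-3*(x + 6)) - 8 = -44.
Step 2. [(-3*(x + 6)) - 8 = -44] add 8: x sits inside (… - 8) ⇒ sub: -3*(x + 6) = -36.
Step 3. [-3*(x + 6) = -36] -3 out front; divide by -3. So div: x + 6 = 12.
Step 4. [x + 6 = 12] subtract 6: x sits inside (… + 6), so sub: x = 6.

Answer: x ∈ {6}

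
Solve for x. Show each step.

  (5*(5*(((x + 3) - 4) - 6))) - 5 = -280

Step 1. [(5*(5*(((x + 3) - 4) - 6))) - 5 = -280] the outer -5 inverts by adding 5. So sub: 5*(5*(((x + 3) - 4) - 6)) = -275.
Step 2. [5*(5*(((x + 3) - 4) - 6)) = -275] 5·(inner) — divide through by 5 ⇒ div: 5*(((x + 3) - 4) - 6) = -55.
Step 3. [5*(((x + 3) - 4) - 6) = -55] leading coefficient 5: divide by 5 ⇒ div: ((x + 3) - 4) - 6 = -11.
Step 4. [((x + 3) - 4) - 6 = -11] the outer -6 inverts by adding 6, so sub: (x + 3) - 4 = -5.
Step 5. [(x + 3) - 4 = -5] the outer -4 inverts by adding 4 ⇒ sub: x + 3 = -1.
Step 6. [x + 3 = -1] the outer +3 inverts by subtracting 3. So sub: x = -4.

Answer: x ∈ {-4}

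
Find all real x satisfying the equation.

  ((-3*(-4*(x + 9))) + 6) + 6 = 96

Step 1. [((-3*(-4*(x + 9))) + 6) + 6 = 96] the outer +6 inverts by subtracting 6. So sub: (-3*(-4*(x + 9))) + 6 = 90.
Step 2. [(-3*(-4*(x + 9))) + 6 = 90] common factor -3 (LHS and 90) — divide through ⇒ factor: (-4*(x + 9)) - 2 = -30.
Step 3. [(-4*(x + 9)) - 2 = -30] -2 is outermost — add 2 both sides, so sub: -4*(x + 9) = -28.
Step 4. [-4*(x + 9) = -28] -4·(inner) — divide through by -4 ⇒ div: x + 9 = 7.
Step 5. [x + 9 = 7] +9 is outermost — subtract 9 both sides ⇒ sub: x = -2.

Answer: x ∈ {-2}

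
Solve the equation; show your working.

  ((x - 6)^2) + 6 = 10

Step 1. [((x - 6)^2) + 6 = 10] peel the +6: subtract 6 from each side, so sub: (x - 6)^2 = 4.
Step 2. [(x - 6)^2 = 4] √ both sides: 4 ≥ 0 gives two branches ⇒ sqrt: x - 6 = 2 or -2.
Step 3. [x - 6 = 2 or -2] 6 comes off first (add 6), so sub: x = 8 or 4.

Answer: x ∈ {4, 8}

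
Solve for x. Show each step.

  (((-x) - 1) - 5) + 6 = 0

Step 1. [(((-x) - 1) - 5) + 6 = 0] subtract 6: x sits inside (… + 6). So sub: ((-x) - 1) - 5 = -6.
Step 2. [((-x) - 1) - 5 = -6] the outer -5 inverts by adding 5, so sub: (-x) - 1 = -1.
Step 3. [(-x) - 1 = -1] -1 is outermost — add 1 both sides. So sub: -x = 0.
Step 4. [-x = 0] leading − — multiply by −1 ⇒ neg: x = 0.

Answer: x ∈ {0}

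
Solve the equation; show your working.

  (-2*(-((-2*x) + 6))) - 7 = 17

Step 1. [(-2*(-((-2*x) + 6))) - 7 = 17] the outer -7 inverts by adding 7. So sub: -2*(-((-2*x) + 6)) = 24.
Step 2. [-2*(-((-2*x) + 6)) = 24] LHS = -2·(…); ÷-2 both sides ⇒ div: -((-2*x) + 6) = -12.
Step 3. [-((-2*x) + 6) = -12] leading − — multiply by −1 ⇒ neg: (-2*x) + 6 = 12.
Step 4. [(-2*x) + 6 = 12] -2 divides every term; factor it out, so factor: x - 3 = -6.
Step 5. [x - 3 = -6] peel the -3: add 3 from each side. So sub: x = -3.

Answer: x ∈ {-3}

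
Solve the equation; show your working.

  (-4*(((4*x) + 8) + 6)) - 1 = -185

Step 1. [(-4*(((4*x) + 8) + 6)) - 1 = -185] -1 is outermost — add 1 both sides ⇒ sub: -4*(((4*x) + 8) + 6) = -184.
Step 2. [-4*(((4*x) + 8) + 6) = -184] -4·(inner) — divide through by -4. So div: ((4*x) + 8) + 6 = 46.
Step 3. [((4*x) + 8) + 6 = 46] the outer +6 inverts by subtracting 6, so sub: (4*x) + 8 = 40.
Step 4. [(4*x) + 8 = 40] common factor 4 (LHS and 40) — divide through. So factor: x + 2 = 10.
Step 5. [x + 2 = 10] 2 comes off first (subtract 2) ⇒ sub: x = 8.

Answer: x ∈ {8}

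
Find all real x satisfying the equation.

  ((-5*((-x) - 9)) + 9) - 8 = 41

Step 1. [((-5*((-x) - 9)) + 9) - 8 = 41] -8 is outermost — add 8 both sides. So sub: (-5*((-x) - 9)) + 9 = 49.
Step 2. [(-5*((-x) - 9)) + 9 = 49] 9 comes off first (subtract 9), so sub: -5*((-x) - 9) = 40.
Step 3. [-5*((-x) - 9) = 40] -5 out front; divide by -5 ⇒ div: (-x) - 9 = -8.
Step 4. [(-x) - 9 = -8] peel the -9: add 9 from each side. So sub: -x = 1.
Step 5. [-x = 1] flip signs both sides, so neg: x = -1.

Answer: x ∈ {-1}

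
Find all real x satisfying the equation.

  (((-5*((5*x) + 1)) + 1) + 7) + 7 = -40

Step 1. [(((-5*((5*x) + 1)) + 1) + 7) + 7 = -40] subtract 7: x sits inside (… + 7), so sub: ((-5*((5*x) + 1)) + 1) + 7 = -47.
Step 2. [((-5*((5*x) + 1)) + 1) + 7 = -47] subtract 7: x sits inside (… + 7). So sub: (-5*((5*x) + 1)) + 1 = -54.
Step 3. [(-5*((5*x) + 1)) + 1 = -54] 1 comes off first (subtract 1), so sub: -5*((5*x) + 1) = -55.
Step 4. [-5*((5*x) + 1) = -55] LHS = -5·(…); ÷-5 both sides, so div: (5*x) + 1 = 11.
Step 5. [(5*x) + 1 = 11] +1 is outermost — subtract 1 both sides, so sub: 5*x = 10.
Step 6. [5*x = 10] 5·(inner) — divide through by 5, so div: x = 2.

Answer: x ∈ {2}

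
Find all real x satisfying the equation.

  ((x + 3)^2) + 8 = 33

Step 1. [((x + 3)^2) + 8 = 33] the outer +8 inverts by subtracting 8 ⇒ sub: (x + 3)^2 = 25.
Step 2. [(x + 3)^2 = 25] √ both sides: 25 ≥ 0 gives two branches ⇒ sqrt: x + 3 = 5 or -5.
Step 3. [x + 3 = 5 or -5] the outer +3 inverts by subtracting 3, so sub: x = 2 or -8.

Answer: x ∈ {-8, 2}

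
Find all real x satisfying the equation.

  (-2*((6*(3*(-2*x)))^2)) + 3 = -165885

Step 1. [(-2*((6*(3*(-2*x)))^2)) + 3 = -165885] 3 comes off first (subtract 3) ⇒ sub: -2*((6*(3*(-2*x)))^2) = -165888.
Step 2. [-2*((6*(3*(-2*x)))^2) = -165888] -2 out front; divide by -2. So div: (6*(3*(-2*x)))^2 = 82944.
Step 3. [(6*(3*(-2*x)))^2 = 82944] LHS squared, RHS 82944 ≥ 0: apply √ (±). So sqrt: 6*(3*(-2*x)) = 288 or -288.
Step 4. [6*(3*(-2*x)) = 288 or -288] 6·(inner) — divide through by 6, so div: 3*(-2*x) = 48 or -48.
Step 5. [3*(-2*x) = 48 or -48] divide by the outer 3, so div: -2*x = 16 or -16.
Step 6. [-2*x = 16 or -16] divide by the outer -2 ⇒ div: x = -8 or 8.

Answer: x ∈ {-8, 8}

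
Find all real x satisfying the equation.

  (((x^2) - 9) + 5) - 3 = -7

Step 1. [(((x^2) - 9) + 5) - 3 = -7] 3 comes off first (add 3) ⇒ sub: ((x^2) - 9) + 5 = -4.
Step 2. [((x^2) - 9) + 5 = -4] 5 comes off first (subtract 5). So sub: (x^2) - 9 = -9.
Step 3. [(x^2) - 9 = -9] 9 comes off first (add 9), so sub: x^2 = 0.
Step 4. [x^2 = 0] LHS squared, RHS 0 ≥ 0: apply √ (±), so sqrt: x = 0.

Answer: x ∈ {0}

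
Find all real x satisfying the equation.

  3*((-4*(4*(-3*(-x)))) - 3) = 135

Step 1. [3*((-4*(4*(-3*(-x)))) - 3) = 135] leading coefficient 3: divide by 3, so div: (-4*(4*(-3*(-x)))) - 3 = 45.
Step 2. [(-4*(4*(-3*(-x)))) - 3 = 45] the outer -3 inverts by adding 3, so sub: -4*(4*(-3*(-x))) = 48.
Step 3. [-4*(4*(-3*(-x))) = 48] divide by the outer -4 ⇒ div: 4*(-3*(-x)) = -12.
Step 4. [4*(-3*(-x)) = -12] LHS = 4·(…); ÷4 both sides ⇒ div: -3*(-x) = -3.
Step 5. [-3*(-x) = -3] LHS = -3·(…); ÷-3 both sides. So div: -x = 1.
Step 6. [-x = 1] flip signs both sides, so neg: x = -1.

Answer: x ∈ {-1}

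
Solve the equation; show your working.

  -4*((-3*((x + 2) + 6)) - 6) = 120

Step 1. [-4*((-3*((x + 2) + 6)) - 6) = 120] -4 out front; divide by -4 ⇒ div: (-3*((x + 2) + 6)) - 6 = -30.
Step 2. [(-3*((x + 2) + 6)) - 6 = -30] common factor -3 (LHS and -30) — divide through. So factor: ((x + 2) + 6) + 2 = 10.
Step 3. [((x + 2) + 6) + 2 = 10] the outer +2 inverts by subtracting 2 ⇒ sub: (x + 2) + 6 = 8.
Step 4. [(x + 2) + 6 = 8] 6 comes off first (subtract 6), so sub: x + 2 = 2.
Step 5. [x + 2 = 2] +2 is outermost — subtract 2 both sides ⇒ sub: x = 0.

Answer: x ∈ {0}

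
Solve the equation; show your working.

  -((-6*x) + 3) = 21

Step 1. [-((-6*x) + 3) = 21] flip signs both sides ⇒ neg: (-6*x) + 3 = -21.
Step 2. [(-6*x) + 3 = -21] subtract 3: x sits inside (… + 3) ⇒ sub: -6*x = -24.
Step 3. [-6*x = -24] -6 out front; divide by -6 ⇒ div: x = 4.

Answer: x ∈ {4}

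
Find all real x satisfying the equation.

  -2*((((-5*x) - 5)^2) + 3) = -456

Step 1. [-2*((((-5*x) - 5)^2) + 3) = -456] LHS = -2·(…); ÷-2 both sides, so div: (((-5*x) - 5)^2) + 3 = 228.
Step 2. [(((-5*x) - 5)^2) + 3 = 228] peel the +3: subtract 3 from each side, so sub: ((-5*x) - 5)^2 = 225.
Step 3. [((-5*x) - 5)^2 = 225] 225 ≥ 0, LHS is (·)² — take ±√, so sqrt: (-5*x) - 5 = 15 or -15.
Step 4. [(-5*x) - 5 = 15 or -15] -5 divides every term; factor it out ⇒ factor: x + 1 = -3 or 3.
Step 5. [x + 1 = -3 or 3] peel the +1: subtract 1 from each side, so sub: x = -4 or 2.

Answer: x ∈ {-4, 2}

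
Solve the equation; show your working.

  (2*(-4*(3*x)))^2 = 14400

Step 1. [(2*(-4*(3*x)))^2 = 14400] LHS squared, RHS 14400 ≥ 0: apply √ (±) ⇒ sqrt: 2*(-4*(3*x)) = 120 or -120.
Step 2. [2*(-4*(3*x)) = 120 or -120] 2·(inner) — divide through by 2. So div: -4*(3*x) = 60 or -60.
Step 3. [-4*(3*x) = 60 or -60] leading coefficient -4: divide by -4. So div: 3*x = -15 or 15.
Step 4. [3*x = -15 or 15] 3·(inner) — divide through by 3. So div: x = -5 or 5.

Answer: x ∈ {-5, 5}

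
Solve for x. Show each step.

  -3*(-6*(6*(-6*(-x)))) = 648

Step 1. [-3*(-6*(6*(-6*(-x)))) = 648] -3 out front; divide by -3. So div: -6*(6*(-6*(-x))) = -216.
Step 2. [-6*(6*(-6*(-x))) = -216] -6 out front; divide by -6. So div: 6*(-6*(-x)) = 36.
Step 3. [6*(-6*(-x)) = 36] 6 out front; divide by 6 ⇒ div: -6*(-x) = 6.
Step 4. [-6*(-x) = 6] -6 out front; divide by -6. So div: -x = -1.
Step 5. [-x = -1] flip signs both sides ⇒ neg: x = 1.

Answer: x ∈ {1}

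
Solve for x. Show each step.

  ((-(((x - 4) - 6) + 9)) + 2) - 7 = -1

Step 1. [((-(((x - 4) - 6) + 9)) + 2) - 7 = -1] add 7: x sits inside (… - 7) ⇒ sub: (-(((x - 4) - 6) + 9)) + 2 = 6.
Step 2. [(-(((x - 4) - 6) + 9)) + 2 = 6] the outer +2 inverts by subtracting 2 ⇒ sub: -(((x - 4) - 6) + 9) = 4.
Step 3. [-(((x - 4) - 6) + 9) = 4] flip signs both sides. So neg: ((x - 4) - 6) + 9 = -4.
Step 4. [((x - 4) - 6) + 9 = -4] peel the +9: subtract 9 from each side. So sub: (x - 4) - 6 = -13.
Step 5. [(x - 4) - 6 = -13] the outer -6 inverts by adding 6, so sub: x - 4 = -7.
Step 6. [x - 4 = -7] add 4: x sits inside (… - 4), so sub: x = -3.

Answer: x ∈ {-3}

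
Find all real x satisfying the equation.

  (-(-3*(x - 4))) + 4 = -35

Step 1. [(-(-3*(x - 4))) + 4 = -35] +4 is outermost — subtract 4 both sides. So sub: -(-3*(x - 4)) = -39.
Step 2. [-(-3*(x - 4)) = -39] flip signs both sides, so neg: -3*(x - 4) = 39.
Step 3. [-3*(x - 4) = 39] -3·(inner) — divide through by -3, so div: x - 4 = -13.
Step 4. [x - 4 = -13] peel the -4: add 4 from each side, so sub: x = -9.

Answer: x ∈ {-9}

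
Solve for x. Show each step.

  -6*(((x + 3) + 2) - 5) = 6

Step 1. [-6*(((x + 3) + 2) - 5) = 6] LHS = -6·(…); ÷-6 both sides, so div: ((x + 3) + 2) - 5 = -1.
Step 2. [((x + 3) + 2) - 5 = -1] add 5: x sits inside (… - 5). So sub: (x + 3) + 2 = 4.
Step 3. [(x + 3) + 2 = 4] +2 is outermost — subtract 2 both sides, so sub: x + 3 = 2.
Step 4. [x + 3 = 2] 3 comes off first (subtract 3) ⇒ sub: x = -1.

Answer: x ∈ {-1}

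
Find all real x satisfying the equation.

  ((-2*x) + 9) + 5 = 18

Step 1. [((-2*x) + 9) + 5 = 18] the outer +5 inverts by subtracting 5. So sub: (-2*x) + 9 = 13.
Step 2. [(-2*x) + 9 = 13] +9 is outermost — subtract 9 both sides. So sub: -2*x = 4.
Step 3. [-2*x = 4] -2·(inner) — divide through by -2. So div: x = -2.

Answer: x ∈ {-2}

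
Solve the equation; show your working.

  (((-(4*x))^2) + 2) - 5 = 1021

Step 1. [(((-(4*x))^2) + 2) - 5 = 1021] 5 comes off first (add 5), so sub: ((-(4*x))^2) + 2 = 1026.
Step 2. [((-(4*x))^2) + 2 = 1026] 2 comes off first (subtract 2). So sub: (-(4*x))^2 = 1024.
Step 3. [(-(4*x))^2 = 1024] √ both sides: 1024 ≥ 0 gives two branches ⇒ sqrt: -(4*x) = 32 or -32.
Step 4. [-(4*x) = 32 or -32] flip signs both sides ⇒ neg: 4*x = -32 or 32.
Step 5. [4*x = -32 or 32] leading coefficient 4: divide by 4. So div: x = -8 or 8.

Answer: x ∈ {-8, 8}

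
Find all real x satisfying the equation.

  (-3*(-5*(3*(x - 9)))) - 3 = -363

Step 1. [(-3*(-5*(3*(x - 9)))) - 3 = -363] the outer -3 inverts by adding 3 ⇒ sub: -3*(-5*(3*(x - 9))) = -360.
Step 2. [-3*(-5*(3*(x - 9))) = -360] LHS = -3·(…); ÷-3 both sides, so div: -5*(3*(x - 9)) = 120.
Step 3. [-5*(3*(x - 9)) = 120] LHS = -5·(…); ÷-5 both sides, so div: 3*(x - 9) = -24.
Step 4. [3*(x - 9) = -24] leading coefficient 3: divide by 3, so div: x - 9 = -8.
Step 5. [x - 9 = -8] the outer -9 inverts by adding 9. So sub: x = 1.

Answer: x ∈ {1}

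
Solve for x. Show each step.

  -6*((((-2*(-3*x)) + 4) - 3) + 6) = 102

Step 1. [-6*((((-2*(-3*x)) + 4) - 3) + 6) = 102] -6 out front; divide by -6 ⇒ div: (((-2*(-3*x)) + 4) - 3) + 6 = -17.
Step 2. [(((-2*(-3*x)) + 4) - 3) + 6 = -17] +6 is outermost — subtract 6 both sides, so sub: ((-2*(-3*x)) + 4) - 3 = -23.
Step 3. [((-2*(-3*x)) + 4) - 3 = -23] the outer -3 inverts by adding 3. So sub: (-2*(-3*x)) + 4 = -20.
Step 4. [(-2*(-3*x)) + 4 = -20] -2 divides every term; factor it out ⇒ factor: (-3*x) - 2 = 10.
Step 5. [(-3*x) - 2 = 10] 2 comes off first (add 2). So sub: -3*x = 12.
Step 6. [-3*x = 12] divide by the outer -3. So div: x = -4.

Answer: x ∈ {-4}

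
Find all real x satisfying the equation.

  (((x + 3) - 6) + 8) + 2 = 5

Step 1. [(((x + 3) - 6) + 8) + 2 = 5] 2 comes off first (subtract 2), so sub: ((x + 3) - 6) + 8 = 3.
Step 2. [((x + 3) - 6) + 8 = 3] +8 is outermost — subtract 8 both sides, so sub: (x + 3) - 6 = -5.
Step 3. [(x + 3) - 6 = -5] peel the -6: add 6 from each side, so sub: x + 3 = 1.
Step 4. [x + 3 = 1] subtract 3: x sits inside (… + 3). So sub: x = -2.

Answer: x ∈ {-2}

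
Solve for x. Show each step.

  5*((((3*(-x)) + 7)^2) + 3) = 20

Step 1. [5*((((3*(-x)) + 7)^2) + 3) = 20] LHS = 5·(…); ÷5 both sides. So div: (((3*(-x)) + 7)^2) + 3 = 4.
Step 2. [(((3*(-x)) + 7)^2) + 3 = 4] the outer +3 inverts by subtracting 3, so sub: ((3*(-x)) + 7)^2 = 1.
Step 3. [((3*(-x)) + 7)^2 = 1] LHS squared, RHS 1 ≥ 0: apply √ (±). So sqrt: (3*(-x)) + 7 = 1 or -1.
Step 4. [(3*(-x)) + 7 = 1 or -1] +7 is outermost — subtract 7 both sides ⇒ sub: 3*(-x) = -6 or -8.
Step 5. [3*(-x) = -6 or -8] LHS = 3·(…); ÷3 both sides ⇒ div: -x = -2 or -8/3.
Step 6. [-x = -2 or -8/3] leading − — multiply by −1, so neg: x = 2 or 8/3.

Answer: x ∈ {2, 8/3}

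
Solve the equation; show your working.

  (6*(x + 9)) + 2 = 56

Step 1. [(6*(x + 9)) + 2 = 56] 2 comes off first (subtract 2) ⇒ sub: 6*(x + 9) = 54.
Step 2. [6*(x + 9) = 54] 6 out front; divide by 6, so div: x + 9 = 9.
Step 3. [x + 9 = 9] 9 comes off first (subtract 9). So sub: x = 0.

Answer: x ∈ {0}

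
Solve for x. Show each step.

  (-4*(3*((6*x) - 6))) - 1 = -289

Step 1. [(-4*(3*((6*x) - 6))) - 1 = -289] peel the -1: add 1 from each side ⇒ sub: -4*(3*((6*x) - 6)) = -288.
Step 2. [-4*(3*((6*x) - 6)) = -288] leading coefficient -4: divide by -4. So div: 3*((6*x) - 6) = 72.
Step 3. [3*((6*x) - 6) = 72] divide by the outer 3, so div: (6*x) - 6 = 24.
Step 4. [(6*x) - 6 = 24] the outer -6 inverts by adding 6. So sub: 6*x = 30.
Step 5. [6*x = 30] 6·(inner) — divide through by 6 ⇒ div: x = 5.

Answer: x ∈ {5}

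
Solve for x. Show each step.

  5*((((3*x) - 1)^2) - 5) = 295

Step 1. [5*((((3*x) - 1)^2) - 5) = 295] leading coefficient 5: divide by 5, so div: (((3*x) - 1)^2) - 5 = 59.
Step 2. [(((3*x) - 1)^2) - 5 = 59] the outer -5 inverts by adding 5, so sub: ((3*x) - 1)^2 = 64.
Step 3. [((3*x) - 1)^2 = 64] √ both sides: 64 ≥ 0 gives two branches. So sqrt: (3*x) - 1 = 8 or -8.
Step 4. [(3*x) - 1 = 8 or -8] peel the -1: add 1 from each side, so sub: 3*x = 9 or -7.
Step 5. [3*x = 9 or -7] divide by the outer 3. So div: x = 3 or -7/3.

Answer: x ∈ {-7/3, 3}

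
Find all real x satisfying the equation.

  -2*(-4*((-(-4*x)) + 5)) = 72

Step 1. [-2*(-4*((-(-4*x)) + 5)) = 72] -2 out front; divide by -2 ⇒ div: -4*((-(-4*x)) + 5) = -36.
Step 2. [-4*((-(-4*x)) + 5) = -36] -4·(inner) — divide through by -4 ⇒ div: (-(-4*x)) + 5 = 9.
Step 3. [(-(-4*x)) + 5 = 9] subtract 5: x sits inside (… + 5), so sub: -(-4*x) = 4.
Step 4. [-(-4*x) = 4] LHS negated; negate both sides ⇒ neg: -4*x = -4.
Step 5. [-4*x = -4] LHS = -4·(…); ÷-4 both sides, so div: x = 1.

Answer: x ∈ {1}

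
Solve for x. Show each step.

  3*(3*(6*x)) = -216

Step 1. [3*(3*(6*x)) = -216] leading coefficient 3: divide by 3 ⇒ div: 3*(6*x) = -72.
Step 2. [3*(6*x) = -72] leading coefficient 3: divide by 3, so div: 6*x = -24.
Step 3. [6*x = -24] divide by the outer 6 ⇒ div: x = -4.

Answer: x ∈ {-4}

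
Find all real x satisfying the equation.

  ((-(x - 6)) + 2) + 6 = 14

Step 1. [((-(x - 6)) + 2) + 6 = 14] subtract 6: x sits inside (… + 6). So sub: (-(x - 6)) + 2 = 8.
Step 2. [(-(x - 6)) + 2 = 8] subtract 2: x sits inside (… + 2) ⇒ sub: -(x - 6) = 6.
Step 3. [-(x - 6) = 6] LHS negated; negate both sides, so neg: x - 6 = -6.
Step 4. [x - 6 = -6] peel the -6: add 6 from each side ⇒ sub: x = 0.

Answer: x ∈ {0}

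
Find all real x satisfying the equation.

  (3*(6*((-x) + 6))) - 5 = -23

Step 1. [(3*(6*((-x) + 6))) - 5 = -23] 5 comes off first (add 5). So sub: 3*(6*((-x) + 6)) = -18.
Step 2. [3*(6*((-x) + 6)) = -18] LHS = 3·(…); ÷3 both sides ⇒ div: 6*((-x) + 6) = -6.
Step 3. [6*((-x) + 6) = -6] 6 out front; divide by 6. So div: (-x) + 6 = -1.
Step 4. [(-x) + 6 = -1] the outer +6 inverts by subtracting 6, so sub: -x = -7.
Step 5. [-x = -7] flip signs both sides ⇒ neg: x = 7.

Answer: x ∈ {7}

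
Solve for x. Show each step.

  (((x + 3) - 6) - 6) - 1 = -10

Step 1. [(((x + 3) - 6) - 6) - 1 = -10] peel the -1: add 1 from each side ⇒ sub: ((x + 3) - 6) - 6 = -9.
Step 2. [((x + 3) - 6) - 6 = -9] the outer -6 inverts by adding 6, so sub: (x + 3) - 6 = -3.
Step 3. [(x + 3) - 6 = -3] 6 comes off first (add 6) ⇒ sub: x + 3 = 3.
Step 4. [x + 3 = 3] subtract 3: x sits inside (… + 3). So sub: x = 0.

Answer: x ∈ {0}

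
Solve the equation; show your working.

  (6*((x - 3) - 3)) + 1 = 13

Step 1. [(6*((x - 3) - 3)) + 1 = 13] 1 comes off first (subtract 1) ⇒ sub: 6*((x - 3) - 3) = 12.
Step 2. [6*((x - 3) - 3) = 12] 6·(inner) — divide through by 6, so div: (x - 3) - 3 = 2.
Step 3. [(x - 3) - 3 = 2] the outer -3 inverts by adding 3, so sub: x - 3 = 5.
Step 4. [x - 3 = 5] the outer -3 inverts by adding 3 ⇒ sub: x = 8.

Answer: x ∈ {8}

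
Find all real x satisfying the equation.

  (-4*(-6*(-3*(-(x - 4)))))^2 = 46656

Step 1. [(-4*(-6*(-3*(-(x - 4)))))^2 = 46656] LHS squared, RHS 46656 ≥ 0: apply √ (±) ⇒ sqrt: -4*(-6*(-3*(-(x - 4)))) = 216 or -216.
Step 2. [-4*(-6*(-3*(-(x - 4)))) = 216 or -216] LHS = -4·(…); ÷-4 both sides ⇒ div: -6*(-3*(-(x - 4))) = -54 or 54.
Step 3. [-6*(-3*(-(x - 4))) = -54 or 54] -6 out front; divide by -6. So div: -3*(-(x - 4)) = 9 or -9.
Step 4. [-3*(-(x - 4)) = 9 or -9] -3 out front; divide by -3, so div: -(x - 4) = -3 or 3.
Step 5. [-(x - 4) = -3 or 3] leading − — multiply by −1. So neg: x - 4 = 3 or -3.
Step 6. [x - 4 = 3 or -3] peel the -4: add 4 from each side. So sub: x = 7 or 1.

Answer: x ∈ {1, 7}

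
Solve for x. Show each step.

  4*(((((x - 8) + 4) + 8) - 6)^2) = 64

Step 1. [4*(((((x - 8) + 4) + 8) - 6)^2) = 64] leading coefficient 4: divide by 4. So div: ((((x - 8) + 4) + 8) - 6)^2 = 16.
Step 2. [((((x - 8) + 4) + 8) - 6)^2 = 16] LHS squared, RHS 16 ≥ 0: apply √ (±) ⇒ sqrt: (((x - 8) + 4) + 8) - 6 = 4 or -4.
Step 3. [(((x - 8) + 4) + 8) - 6 = 4 or -4] the outer -6 inverts by adding 6. So sub: ((x - 8) + 4) + 8 = 10 or 2.
Step 4. [((x - 8) + 4) + 8 = 10 or 2] +8 is outermost — subtract 8 both sides ⇒ sub: (x - 8) + 4 = 2 or -6.
Step 5. [(x - 8) + 4 = 2 or -6] the outer +4 inverts by subtracting 4 ⇒ sub: x - 8 = -2 or -10.
Step 6. [x - 8 = -2 or -10] peel the -8: add 8 from each side ⇒ sub: x = 6 or -2.

Answer: x ∈ {-2, 6}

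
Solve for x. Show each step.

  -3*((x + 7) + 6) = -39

Step 1. [-3*((x + 7) + 6) = -39] -3·(inner) — divide through by -3. So div: (x + 7) + 6 = 13.
Step 2. [(x + 7) + 6 = 13] peel the +6: subtract 6 from each side. So sub: x + 7 = 7.
Step 3. [x + 7 = 7] the outer +7 inverts by subtracting 7, so sub: x = 0.

Answer: x ∈ {0}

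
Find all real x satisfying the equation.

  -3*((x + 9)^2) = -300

Step 1. [-3*((x + 9)^2) = -300] leading coefficient -3: divide by -3, so div: (x + 9)^2 = 100.
Step 2. [(x + 9)^2 = 100] LHS squared, RHS 100 ≥ 0: apply √ (±) ⇒ sqrt: x + 9 = 10 or -10.
Step 3. [x + 9 = 10 or -10] +9 is outermost — subtract 9 both sides ⇒ sub: x = 1 or -19.

Answer: x ∈ {-19, 1}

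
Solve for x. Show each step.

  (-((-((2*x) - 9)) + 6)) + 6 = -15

Step 1. [(-((-((2*x) - 9)) + 6)) + 6 = -15] subtract 6: x sits inside (… + 6) ⇒ sub: -((-((2*x) - 9)) + 6) = -21.
Step 2. [-((-((2*x) - 9)) + 6) = -21] LHS negated; negate both sides, so neg: (-((2*x) - 9)) + 6 = 21.
Step 3. [(-((2*x) - 9)) + 6 = 21] +6 is outermost — subtract 6 both sides, so sub: -((2*x) - 9) = 15.
Step 4. [-((2*x) - 9) = 15] flip signs both sides ⇒ neg: (2*x) - 9 = -15.
Step 5. [(2*x) - 9 = -15] the outer -9 inverts by adding 9 ⇒ sub: 2*x = -6.
Step 6. [2*x = -6] LHS = 2·(…); ÷2 both sides ⇒ div: x = -3.

Answer: x ∈ {-3}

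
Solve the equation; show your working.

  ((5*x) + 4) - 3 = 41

Step 1. [((5*x) + 4) - 3 = 41] the outer -3 inverts by adding 3. So sub: (5*x) + 4 = 44.
Step 2. [(5*x) + 4 = 44] +4 is outermost — subtract 4 both sides. So sub: 5*x = 40.
Step 3. [5*x = 40] LHS = 5·(…); ÷5 both sides ⇒ div: x = 8.

Answer: x ∈ {8}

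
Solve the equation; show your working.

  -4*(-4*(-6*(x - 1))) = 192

Step 1. [-4*(-4*(-6*(x - 1))) = 192] -4 out front; divide by -4. So div: -4*(-6*(x - 1)) = -48.
Step 2. [-4*(-6*(x - 1)) = -48] -4·(inner) — divide through by -4 ⇒ div: -6*(x - 1) = 12.
Step 3. [-6*(x - 1) = 12] -6 out front; divide by -6, so div: x - 1 = -2.
Step 4. [x - 1 = -2] peel the -1: add 1 from each side. So sub: x = -1.

Answer: x ∈ {-1}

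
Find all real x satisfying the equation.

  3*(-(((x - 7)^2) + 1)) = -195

Step 1. [3*(-(((x - 7)^2) + 1)) = -195] leading coefficient 3: divide by 3, so div: -(((x - 7)^2) + 1) = -65.
Step 2. [-(((x - 7)^2) + 1) = -65] LHS negated; negate both sides, so neg: ((x - 7)^2) + 1 = 65.
Step 3. [((x - 7)^2) + 1 = 65] peel the +1: subtract 1 from each side, so sub: (x - 7)^2 = 64.
Step 4. [(x - 7)^2 = 64] LHS squared, RHS 64 ≥ 0: apply √ (±), so sqrt: x - 7 = 8 or -8.
Step 5. [x - 7 = 8 or -8] -7 is outermost — add 7 both sides, so sub: x = 15 or -1.

Answer: x ∈ {-1, 15}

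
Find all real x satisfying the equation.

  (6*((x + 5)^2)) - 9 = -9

Step 1. [(6*((x + 5)^2)) - 9 = -9] add 9: x sits inside (… - 9) ⇒ sub: 6*((x + 5)^2) = 0.
Step 2. [6*((x + 5)^2) = 0] 6 out front; divide by 6 ⇒ div: (x + 5)^2 = 0.
Step 3. [(x + 5)^2 = 0] LHS squared, RHS 0 ≥ 0: apply √ (±), so sqrt: x + 5 = 0.
Step 4. [x + 5 = 0] peel the +5: subtract 5 from each side ⇒ sub: x = -5.

Answer: x ∈ {-5}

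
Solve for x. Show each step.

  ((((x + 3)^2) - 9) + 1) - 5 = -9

Step 1. [((((x + 3)^2) - 9) + 1) - 5 = -9] the outer -5 inverts by adding 5. So sub: (((x + 3)^2) - 9) + 1 = -4.
Step 2. [(((x + 3)^2) - 9) + 1 = -4] the outer +1 inverts by subtracting 1. So sub: ((x + 3)^2) - 9 = -5.
Step 3. [((x + 3)^2) - 9 = -5] -9 is outermost — add 9 both sides ⇒ sub: (x + 3)^2 = 4.
Step 4. [(x + 3)^2 = 4] √ both sides: 4 ≥ 0 gives two branches. So sqrt: x + 3 = 2 or -2.
Step 5. [x + 3 = 2 or -2] subtract 3: x sits inside (… + 3). So sub: x = -1 or -5.

Answer: x ∈ {-5, -1}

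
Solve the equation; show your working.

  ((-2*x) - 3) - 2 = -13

Step 1. [((-2*x) - 3) - 2 = -13] add 2: x sits inside (… - 2). So sub: (-2*x) - 3 = -11.
Step 2. [(-2*x) - 3 = -11] the outer -3 inverts by adding 3, so sub: -2*x = -8.
Step 3. [-2*x = -8] divide by the outer -2 ⇒ div: x = 4.

Answer: x ∈ {4}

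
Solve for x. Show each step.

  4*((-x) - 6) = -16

Step 1. [4*((-x) - 6) = -16] 4·(inner) — divide through by 4. So div: (-x) - 6 = -4.
Step 2. [(-x) - 6 = -4] peel the -6: add 6 from each side, so sub: -x = 2.
Step 3. [-x = 2] LHS negated; negate both sides, so neg: x = -2.

Answer: x ∈ {-2}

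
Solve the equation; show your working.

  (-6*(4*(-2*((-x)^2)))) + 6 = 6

Step 1. [(-6*(4*(-2*((-x)^2)))) + 6 = 6] peel the +6: subtract 6 from each side ⇒ sub: -6*(4*(-2*((-x)^2))) = 0.
Step 2. [-6*(4*(-2*((-x)^2))) = 0] LHS = -6·(…); ÷-6 both sides, so div: 4*(-2*((-x)^2)) = 0.
Step 3. [4*(-2*((-x)^2)) = 0] leading coefficient 4: divide by 4. So div: -2*((-x)^2) = 0.
Step 4. [-2*((-x)^2) = 0] LHS = -2·(…); ÷-2 both sides. So div: (-x)^2 = 0.
Step 5. [(-x)^2 = 0] LHS squared, RHS 0 ≥ 0: apply √ (±) ⇒ sqrt: -x = 0.
Step 6. [-x = 0] leading − — multiply by −1 ⇒ neg: x = 0.

Answer: x ∈ {0}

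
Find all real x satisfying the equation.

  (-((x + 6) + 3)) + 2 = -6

Step 1. [(-((x + 6) + 3)) + 2 = -6] 2 comes off first (subtract 2). So sub: -((x + 6) + 3) = -8.
Step 2. [-((x + 6) + 3) = -8] leading − — multiply by −1. So neg: (x + 6) + 3 = 8.
Step 3. [(x + 6) + 3 = 8] +3 is outermost — subtract 3 both sides. So sub: x + 6 = 5.
Step 4. [x + 6 = 5] the outer +6 inverts by subtracting 6 ⇒ sub: x = -1.

Answer: x ∈ {-1}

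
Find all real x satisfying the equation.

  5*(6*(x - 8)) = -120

Step 1. [5*(6*(x - 8)) = -120] 5·(inner) — divide through by 5. So div: 6*(x - 8) = -24.
Step 2. [6*(x - 8) = -24] 6 out front; divide by 6, so div: x - 8 = -4.
Step 3. [x - 8 = -4] the outer -8 inverts by adding 8 ⇒ sub: x = 4.

Answer: x ∈ {4}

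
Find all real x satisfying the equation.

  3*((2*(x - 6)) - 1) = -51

Step 1. [3*((2*(x - 6)) - 1) = -51] LHS = 3·(…); ÷3 both sides, so div: (2*(x - 6)) - 1 = -17.
Step 2. [(2*(x - 6)) - 1 = -17] peel the -1: add 1 from each side ⇒ sub: 2*(x - 6) = -16.
Step 3. [2*(x - 6) = -16] leading coefficient 2: divide by 2. So div: x - 6 = -8.
Step 4. [x - 6 = -8] peel the -6: add 6 from each side, so sub: x = -2.

Answer: x ∈ {-2}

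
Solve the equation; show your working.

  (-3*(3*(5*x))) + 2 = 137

Step 1. [(-3*(3*(5*x))) + 2 = 137] subtract 2: x sits inside (… + 2). So sub: -3*(3*(5*x)) = 135.
Step 2. [-3*(3*(5*x)) = 135] -3 out front; divide by -3, so div: 3*(5*x) = -45.
Step 3. [3*(5*x) = -45] leading coefficient 3: divide by 3. So div: 5*x = -15.
Step 4. [5*x = -15] 5·(inner) — divide through by 5 ⇒ div: x = -3.

Answer: x ∈ {-3}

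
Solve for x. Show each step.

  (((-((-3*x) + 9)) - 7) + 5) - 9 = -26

Step 1. [(((-((-3*x) + 9)) - 7) + 5) - 9 = -26] add 9: x sits inside (… - 9) ⇒ sub: ((-((-3*x) + 9)) - 7) + 5 = -17.
Step 2. [((-((-3*x) + 9)) - 7) + 5 = -17] +5 is outermost — subtract 5 both sides. So sub: (-((-3*x) + 9)) - 7 = -22.
Step 3. [(-((-3*x) + 9)) - 7 = -22] -7 is outermost — add 7 both sides ⇒ sub: -((-3*x) + 9) = -15.
Step 4. [-((-3*x) + 9) = -15] LHS negated; negate both sides, so neg: (-3*x) + 9 = 15.
Step 5. [(-3*x) + 9 = 15] 9 comes off first (subtract 9). So sub: -3*x = 6.
Step 6. [-3*x = 6] divide by the outer -3, so div: x = -2.

Answer: x ∈ {-2}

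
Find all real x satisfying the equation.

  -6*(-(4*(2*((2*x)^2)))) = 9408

Step 1. [-6*(-(4*(2*((2*x)^2)))) = 9408] -6·(inner) — divide through by -6, so div: -(4*(2*((2*x)^2))) = -1568.
Step 2. [-(4*(2*((2*x)^2))) = -1568] leading − — multiply by −1, so neg: 4*(2*((2*x)^2)) = 1568.
Step 3. [4*(2*((2*x)^2)) = 1568] LHS = 4·(…); ÷4 both sides ⇒ div: 2*((2*x)^2) = 392.
Step 4. [2*((2*x)^2) = 392] divide by the outer 2 ⇒ div: (2*x)^2 = 196.
Step 5. [(2*x)^2 = 196] √ both sides: 196 ≥ 0 gives two branches. So sqrt: 2*x = 14 or -14.
Step 6. [2*x = 14 or -14] LHS = 2·(…); ÷2 both sides, so div: x = 7 or -7.

Answer: x ∈ {-7, 7}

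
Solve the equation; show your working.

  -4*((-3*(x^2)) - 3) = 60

Step 1. [-4*((-3*(x^2)) - 3) = 60] divide by the outer -4 ⇒ div: (-3*(x^2)) - 3 = -15.
Step 2. [(-3*(x^2)) - 3 = -15] 3 comes off first (add 3) ⇒ sub: -3*(x^2) = -12.
Step 3. [-3*(x^2) = -12] leading coefficient -3: divide by -3, so div: x^2 = 4.
Step 4. [x^2 = 4] √ both sides: 4 ≥ 0 gives two branches, so sqrt: x = 2 or -2.

Answer: x ∈ {-2, 2}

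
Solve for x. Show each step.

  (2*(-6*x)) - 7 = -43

Step 1. [(2*(-6*x)) - 7 = -43] -7 is outermost — add 7 both sides ⇒ sub: 2*(-6*x) = -36.
Step 2. [2*(-6*x) = -36] 2·(inner) — divide through by 2 ⇒ div: -6*x = -18.
Step 3. [-6*x = -18] leading coefficient -6: divide by -6, so div: x = 3.

Answer: x ∈ {3}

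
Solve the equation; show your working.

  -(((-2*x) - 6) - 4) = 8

Step 1. [-(((-2*x) - 6) - 4) = 8] flip signs both sides ⇒ neg: ((-2*x) - 6) - 4 = -8.
Step 2. [((-2*x) - 6) - 4 = -8] 4 comes off first (add 4) ⇒ sub: (-2*x) - 6 = -4.
Step 3. [(-2*x) - 6 = -4] peel the -6: add 6 from each side ⇒ sub: -2*x = 2.
Step 4. [-2*x = 2] -2·(inner) — divide through by -2 ⇒ div: x = -1.

Answer: x ∈ {-1}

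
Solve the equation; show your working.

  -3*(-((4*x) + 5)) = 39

Step 1. [-3*(-((4*x) + 5)) = 39] -3·(inner) — divide through by -3. So div: -((4*x) + 5) = -13.
Step 2. [-((4*x) + 5) = -13] LHS negated; negate both sides, so neg: (4*x) + 5 = 13.
Step 3. [(4*x) + 5 = 13] 5 comes off first (subtract 5) ⇒ sub: 4*x = 8.
Step 4. [4*x = 8] leading coefficient 4: divide by 4 ⇒ div: x = 2.

Answer: x ∈ {2}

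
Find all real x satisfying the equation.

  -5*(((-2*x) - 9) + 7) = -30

Step 1. [-5*(((-2*x) - 9) + 7) = -30] -5·(inner) — divide through by -5. So div: ((-2*x) - 9) + 7 = 6.
Step 2. [((-2*x) - 9) + 7 = 6] peel the +7: subtract 7 from each side, so sub: (-2*x) - 9 = -1.
Step 3. [(-2*x) - 9 = -1] add 9: x sits inside (… - 9). So sub: -2*x = 8.
Step 4. [-2*x = 8] -2 out front; divide by -2, so div: x = -4.

Answer: x ∈ {-4}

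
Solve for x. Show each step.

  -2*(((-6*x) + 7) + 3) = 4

Step 1. [-2*(((-6*x) + 7) + 3) = 4] leading coefficient -2: divide by -2. So div: ((-6*x) + 7) + 3 = -2.
Step 2. [((-6*x) + 7) + 3 = -2] subtract 3: x sits inside (… + 3), so sub: (-6*x) + 7 = -5.
Step 3. [(-6*x) + 7 = -5] 7 comes off first (subtract 7) ⇒ sub: -6*x = -12.
Step 4. [-6*x = -12] leading coefficient -6: divide by -6. So div: x = 2.

Answer: x ∈ {2}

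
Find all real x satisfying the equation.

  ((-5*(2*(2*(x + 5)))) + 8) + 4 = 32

Step 1. [((-5*(2*(2*(x + 5)))) + 8) + 4 = 32] +4 is outermost — subtract 4 both sides, so sub: (-5*(2*(2*(x + 5)))) + 8 = 28.
Step 2. [(-5*(2*(2*(x + 5)))) + 8 = 28] peel the +8: subtract 8 from each side, so sub: -5*(2*(2*(x + 5))) = 20.
Step 3. [-5*(2*(2*(x + 5))) = 20] -5 out front; divide by -5 ⇒ div: 2*(2*(x + 5)) = -4.
Step 4. [2*(2*(x + 5)) = -4] leading coefficient 2: divide by 2. So div: 2*(x + 5) = -2.
Step 5. [2*(x + 5) = -2] LHS = 2·(…); ÷2 both sides. So div: x + 5 = -1.
Step 6. [x + 5 = -1] +5 is outermost — subtract 5 both sides, so sub: x = -6.

Answer: x ∈ {-6}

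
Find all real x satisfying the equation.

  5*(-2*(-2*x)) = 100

Step 1. [5*(-2*(-2*x)) = 100] 5·(inner) — divide through by 5 ⇒ div: -2*(-2*x) = 20.
Step 2. [-2*(-2*x) = 20] -2·(inner) — divide through by -2 ⇒ div: -2*x = -10.
Step 3. [-2*x = -10] -2 out front; divide by -2, so div: x = 5.

Answer: x ∈ {5}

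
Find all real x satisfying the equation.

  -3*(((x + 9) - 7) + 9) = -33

Step 1. [-3*(((x + 9) - 7) + 9) = -33] leading coefficient -3: divide by -3 ⇒ div: ((x + 9) - 7) + 9 = 11.
Step 2. [((x + 9) - 7) + 9 = 11] peel the +9: subtract 9 from each side, so sub: (x + 9) - 7 = 2.
Step 3. [(x + 9) - 7 = 2] add 7: x sits inside (… - 7), so sub: x + 9 = 9.
Step 4. [x + 9 = 9] 9 comes off first (subtract 9) ⇒ sub: x = 0.

Answer: x ∈ {0}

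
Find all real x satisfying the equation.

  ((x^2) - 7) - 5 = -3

Step 1. [((x^2) - 7) - 5 = -3] -5 is outermost — add 5 both sides ⇒ sub: (x^2) - 7 = 2.
Step 2. [(x^2) - 7 = 2] peel the -7: add 7 from each side, so sub: x^2 = 9.
Step 3. [x^2 = 9] LHS squared, RHS 9 ≥ 0: apply √ (±) ⇒ sqrt: x = 3 or -3.

Answer: x ∈ {-3, 3}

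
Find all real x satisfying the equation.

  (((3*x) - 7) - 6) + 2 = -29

Step 1. [(((3*x) - 7) - 6) + 2 = -29] peel the +2: subtract 2 from each side, so sub: ((3*x) - 7) - 6 = -31.
Step 2. [((3*x) - 7) - 6 = -31] the outer -6 inverts by adding 6 ⇒ sub: (3*x) - 7 = -25.
Step 3. [(3*x) - 7 = -25] peel the -7: add 7 from each side. So sub: 3*x = -18.
Step 4. [3*x = -18] 3·(inner) — divide through by 3 ⇒ div: x = -6.

Answer: x ∈ {-6}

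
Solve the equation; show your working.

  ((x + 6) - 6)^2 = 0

Step 1. [((x + 6) - 6)^2 = 0] LHS squared, RHS 0 ≥ 0: apply √ (±) ⇒ sqrt: (x + 6) - 6 = 0.
Step 2. [(x + 6) - 6 = 0] peel the -6: add 6 from each side ⇒ sub: x + 6 = 6.
Step 3. [x + 6 = 6] subtract 6: x sits inside (… + 6), so sub: x = 0.

Answer: x ∈ {0}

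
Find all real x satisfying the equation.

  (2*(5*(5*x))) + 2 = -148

Step 1. [(2*(5*(5*x))) + 2 = -148] 2 | LHS and 2 | -148: pull 2 out, so factor: (5*(5*x)) + 1 = -74.
Step 2. [(5*(5*x)) + 1 = -74] the outer +1 inverts by subtracting 1. So sub: 5*(5*x) = -75.
Step 3. [5*(5*x) = -75] divide by the outer 5, so div: 5*x = -15.
Step 4. [5*x = -15] 5·(inner) — divide through by 5 ⇒ div: x = -3.

Answer: x ∈ {-3}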